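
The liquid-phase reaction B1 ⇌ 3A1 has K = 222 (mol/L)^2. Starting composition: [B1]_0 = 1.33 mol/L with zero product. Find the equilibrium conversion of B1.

X = 0.862

Let X = conversion of B1; extent ξ = 1.33·X mol/L.
Concentrations: [B1] = 1.33 − 1.33X; [A1] = 3.99X.
K = [A1]^3 / ([B1]).
Solving K = 222 for X ∈ (0,1): X = 0.862.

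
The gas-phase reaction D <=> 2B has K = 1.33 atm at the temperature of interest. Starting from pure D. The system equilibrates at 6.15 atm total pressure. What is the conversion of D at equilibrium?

Take 1 mol D as basis and let X be its fractional conversion, so ξ = X.
Species balance: n_D = 1 − X; n_B = 2X.
n_T = Σnᵢ = 1 + X.
y_i = n_i/n_T, p_i = y_i·P. K = p_B^2 / (p_D).
Setting this equal to 1.33 atm and taking the physical root (0 < X < 1) gives X = 0.226.

X = 0.226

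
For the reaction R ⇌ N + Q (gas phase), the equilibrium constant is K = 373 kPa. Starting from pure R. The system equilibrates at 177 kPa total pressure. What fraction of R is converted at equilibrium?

Take 1 mol R as basis and let X be its fractional conversion, so ξ = X.
At extent ξ: n_R = 1 − X; n_N = X; n_Q = X.
Summing: n_T = 1 + X.
With p_i = (n_i/n_T)P, K = p_N p_Q / (p_R).
Setting this equal to 373 kPa and taking the physical root (0 < X < 1) gives X = 0.824.

X = 0.824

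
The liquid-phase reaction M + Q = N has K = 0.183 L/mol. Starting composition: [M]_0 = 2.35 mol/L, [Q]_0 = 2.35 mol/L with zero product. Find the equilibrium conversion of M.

X = 0.245

Let X = conversion of M; extent ξ = 2.35·X mol/L.
Concentrations: [M] = 2.35 − 2.35X; [Q] = 2.35 − 2.35X; [N] = 2.35X.
K = [N] / ([M] [Q]).
This equals 0.183 at X = 0.245 (the root in 0 < X < 1).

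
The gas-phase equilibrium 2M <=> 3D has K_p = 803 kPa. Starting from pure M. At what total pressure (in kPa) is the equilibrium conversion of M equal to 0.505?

P = 567 kPa

Basis: 1 mol M initially; let X = conversion of M. Extent ξ = 0.5X.
Mole table: n_M = 1 − X; n_D = 1.5X.
n_T = Σnᵢ = 1 + 0.5X.
K_p = p_D^3 / (p_M^2) with p_i = (n_i/n_T)·P.
At X = 0.505: the mole-fraction product g(X) = Π y_i^ν_i = 1.416. Since K_p = g(X)·P^{1}, P = (K_p/g)^(1/1) = (803/1.416)^(1/1) = 567 kPa.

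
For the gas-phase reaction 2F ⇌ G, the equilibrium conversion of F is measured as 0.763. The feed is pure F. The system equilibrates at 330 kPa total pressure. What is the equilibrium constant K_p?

K_p = 0.0127 kPa^-1

Take 1 mol F as basis and let X be its fractional conversion, so ξ = 0.5X.
Mole table: n_F = 1 − X; n_G = 0.5X.
n_T = Σnᵢ = 1 − 0.5X.
At X = 0.763: n_F = 0.237, n_G = 0.382, n_T = 0.619.
p_i = (n_i/n_T)·P. K_p = p_G / (p_F^2) = 0.0127 kPa^-1.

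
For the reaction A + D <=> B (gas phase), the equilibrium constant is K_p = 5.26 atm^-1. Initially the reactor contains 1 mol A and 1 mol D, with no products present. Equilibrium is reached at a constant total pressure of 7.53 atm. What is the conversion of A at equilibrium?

Take 1 mol A as basis and let X be its fractional conversion, so ξ = X.
Moles: n_A = 1 − X; n_D = 1 − X; n_B = X.
Total moles n_T = 2 − X.
Mole fractions y_i = n_i/n_T; K_p = p_B / (p_A p_D) with p_i = y_i·P.
Substituting and setting equal to 5.26 atm^-1 gives a polynomial in X; the root in (0,1) is X = 0.843.

X = 0.843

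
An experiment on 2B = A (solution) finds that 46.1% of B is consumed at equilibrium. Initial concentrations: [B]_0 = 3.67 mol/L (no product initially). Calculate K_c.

Let X = conversion of B.
Concentrations: [B] = 3.67 − 3.67X; [A] = 1.83X.
At X = 0.461: [B] = 1.98, [A] = 0.846.
K_c = [A] / ([B]^2) = 0.216 L/mol.

K_c = 0.216 L/mol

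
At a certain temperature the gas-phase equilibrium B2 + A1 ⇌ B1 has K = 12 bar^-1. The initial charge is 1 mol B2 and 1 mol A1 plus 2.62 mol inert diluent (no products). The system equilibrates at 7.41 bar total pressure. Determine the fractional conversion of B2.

X = 0.813

Basis: 1 mol B2 initially; let X = conversion of B2. Extent ξ = X.
Mole table: n_B2 = 1 − X; n_A1 = 1 − X; n_B1 = X; n_I = 2.62 (inert).
Total moles n_T = 4.62 − X.
With p_i = (n_i/n_T)P, K = p_B1 / (p_B2 p_A1).
Equating to 12 bar^-1 and solving on 0 < X < 1: X = 0.813.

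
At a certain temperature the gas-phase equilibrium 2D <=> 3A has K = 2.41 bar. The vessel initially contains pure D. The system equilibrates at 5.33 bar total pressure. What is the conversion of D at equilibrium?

Take 1 mol D as basis and let X be its fractional conversion, so ξ = 0.5X.
Species balance: n_D = 1 − X; n_A = 1.5X.
n_T = Σnᵢ = 1 + 0.5X.
y_i = n_i/n_T, p_i = y_i·P. K = p_A^3 / (p_D^2).
Substituting and setting equal to 2.41 bar gives a polynomial in X; the root in (0,1) is X = 0.390.

X = 0.390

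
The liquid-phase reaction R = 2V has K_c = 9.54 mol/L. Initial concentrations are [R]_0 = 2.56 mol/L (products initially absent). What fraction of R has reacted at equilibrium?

Let X = conversion of R; extent ξ = 2.56·X mol/L.
Concentrations: [R] = 2.56 − 2.56X; [V] = 5.12X.
K_c = [V]^2 / ([R]).
This equals 9.54 at X = 0.606 (the root in 0 < X < 1).

X = 0.606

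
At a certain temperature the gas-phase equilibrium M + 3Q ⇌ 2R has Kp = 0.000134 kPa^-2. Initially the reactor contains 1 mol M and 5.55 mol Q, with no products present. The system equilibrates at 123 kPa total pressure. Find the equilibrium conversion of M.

X = 0.605

Basis: 1 mol M initially; let X = conversion of M. Extent ξ = X.
Moles: n_M = 1 − X; n_Q = 5.55 − 3X; n_R = 2X.
Total moles n_T = 6.55 − 2X.
y_i = n_i/n_T, p_i = y_i·P. Kp = p_R^2 / (p_M p_Q^3).
This yields a degree-4 equation in X; solving on (0,1), X = 0.605.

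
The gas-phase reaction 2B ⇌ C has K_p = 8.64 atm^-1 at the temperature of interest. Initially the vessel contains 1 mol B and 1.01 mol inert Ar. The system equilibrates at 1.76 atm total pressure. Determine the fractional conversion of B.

Basis: 1 mol B initially; let X = conversion of B. Extent ξ = 0.5X.
At extent ξ: n_B = 1 − X; n_C = 0.5X; n_I = 1.01 (inert).
Total moles n_T = 2.01 − 0.5X.
y_i = n_i/n_T, p_i = y_i·P. K_p = p_C / (p_B^2).
Equating to 8.64 atm^-1 and solving on 0 < X < 1: X = 0.795.

X = 0.795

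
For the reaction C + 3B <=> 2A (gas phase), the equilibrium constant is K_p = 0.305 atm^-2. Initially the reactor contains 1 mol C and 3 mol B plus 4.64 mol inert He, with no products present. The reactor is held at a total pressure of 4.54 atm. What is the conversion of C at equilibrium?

X = 0.348

Take 1 mol C as basis and let X be its fractional conversion, so ξ = X.
Mole table: n_C = 1 − X; n_B = 3 − 3X; n_A = 2X; n_I = 4.64 (inert).
n_T = Σnᵢ = 8.64 − 2X.
Mole fractions y_i = n_i/n_T; K_p = p_A^2 / (p_C p_B^3) with p_i = y_i·P.
This yields a degree-4 equation in X; solving on (0,1), X = 0.348.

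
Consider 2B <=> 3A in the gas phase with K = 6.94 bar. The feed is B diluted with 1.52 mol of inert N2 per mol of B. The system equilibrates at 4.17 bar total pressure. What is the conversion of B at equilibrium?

X = 0.603

Take 1 mol B as basis and let X be its fractional conversion, so ξ = 0.5X.
Species balance: n_B = 1 − X; n_A = 1.5X; n_I = 1.52 (inert).
Summing: n_T = 2.52 + 0.5X.
Mole fractions y_i = n_i/n_T; K = p_A^3 / (p_B^2) with p_i = y_i·P.
Equating to 6.94 bar and solving on 0 < X < 1: X = 0.603.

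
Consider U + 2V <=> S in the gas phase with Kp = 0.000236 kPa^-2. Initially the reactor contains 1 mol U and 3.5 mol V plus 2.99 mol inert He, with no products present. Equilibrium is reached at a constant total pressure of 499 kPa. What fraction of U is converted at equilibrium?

Let X = conversion of U (basis 1 mol U); extent of reaction ξ = X.
Species balance: n_U = 1 − X; n_V = 3.5 − 2X; n_S = X; n_I = 2.99 (inert).
n_T = Σnᵢ = 7.49 − 2X.
y_i = n_i/n_T, p_i = y_i·P. Kp = p_S / (p_U p_V^2).
Substituting and setting equal to 0.000236 kPa^-2 gives a polynomial in X; the root in (0,1) is X = 0.850.

X = 0.850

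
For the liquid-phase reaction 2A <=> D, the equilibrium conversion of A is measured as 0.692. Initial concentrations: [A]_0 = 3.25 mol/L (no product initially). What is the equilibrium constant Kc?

Kc = 1.12 L/mol

Let X = conversion of A.
Concentrations: [A] = 3.25 − 3.25X; [D] = 1.62X.
At X = 0.692: [A] = 1, [D] = 1.12.
Kc = [D] / ([A]^2) = 1.12 L/mol.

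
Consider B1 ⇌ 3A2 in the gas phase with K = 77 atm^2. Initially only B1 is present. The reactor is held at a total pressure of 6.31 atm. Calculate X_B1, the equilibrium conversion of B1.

Let X = conversion of B1 (basis 1 mol B1); extent of reaction ξ = X.
Species balance: n_B1 = 1 − X; n_A2 = 3X.
Total moles n_T = 1 + 2X.
y_i = n_i/n_T, p_i = y_i·P. K = p_A2^3 / (p_B1).
Setting this equal to 77 atm^2 and taking the physical root (0 < X < 1) gives X = 0.523.

X = 0.523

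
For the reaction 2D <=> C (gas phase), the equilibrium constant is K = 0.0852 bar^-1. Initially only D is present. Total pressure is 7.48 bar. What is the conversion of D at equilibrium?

Take 1 mol D as basis and let X be its fractional conversion, so ξ = 0.5X.
Moles: n_D = 1 − X; n_C = 0.5X.
Summing: n_T = 1 − 0.5X.
With p_i = (n_i/n_T)P, K = p_C / (p_D^2).
This yields a degree-2 equation in X; solving on (0,1), X = 0.469.

X = 0.469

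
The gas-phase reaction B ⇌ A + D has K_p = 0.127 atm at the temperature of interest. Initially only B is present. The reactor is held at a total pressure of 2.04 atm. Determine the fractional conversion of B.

Let X = conversion of B (basis 1 mol B); extent of reaction ξ = X.
At extent ξ: n_B = 1 − X; n_A = X; n_D = X.
Total moles n_T = 1 + X.
With p_i = (n_i/n_T)P, K_p = p_A p_D / (p_B).
Setting this equal to 0.127 atm and taking the physical root (0 < X < 1) gives X = 0.242.

X = 0.242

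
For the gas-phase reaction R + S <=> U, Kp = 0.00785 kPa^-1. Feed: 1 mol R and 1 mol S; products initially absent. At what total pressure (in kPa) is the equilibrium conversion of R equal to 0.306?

Let X = conversion of R (basis 1 mol R); extent of reaction ξ = X.
At extent ξ: n_R = 1 − X; n_S = 1 − X; n_U = X.
Summing: n_T = 2 − X.
Kp = p_U / (p_R p_S) with p_i = (n_i/n_T)·P.
At X = 0.306: the mole-fraction product g(X) = Π y_i^ν_i = 1.076. Since Kp = g(X)·P^{-1}, P = (g/Kp)^(1/1) = (1.076/0.00785)^(1/1) = 137 kPa.

P = 137 kPa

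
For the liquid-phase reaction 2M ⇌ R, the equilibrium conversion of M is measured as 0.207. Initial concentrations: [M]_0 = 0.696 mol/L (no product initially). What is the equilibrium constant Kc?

Kc = 0.236 L/mol

Let X = conversion of M.
Concentrations: [M] = 0.696 − 0.696X; [R] = 0.348X.
At X = 0.207: [M] = 0.552, [R] = 0.072.
Kc = [R] / ([M]^2) = 0.236 L/mol.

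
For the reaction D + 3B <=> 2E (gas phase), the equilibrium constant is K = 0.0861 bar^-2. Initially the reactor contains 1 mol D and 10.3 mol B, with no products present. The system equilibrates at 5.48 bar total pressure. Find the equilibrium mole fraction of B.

y_B = 0.813

Take 1 mol D as basis and let X be its fractional conversion, so ξ = X.
Species balance: n_D = 1 − X; n_B = 10.3 − 3X; n_E = 2X.
n_T = Σnᵢ = 11.3 − 2X.
With p_i = (n_i/n_T)P, K = p_E^2 / (p_D p_B^3).
Equating to 0.0861 bar^-2 and solving on 0 < X < 1: X = 0.807.
Then n_B = 7.88, n_T = 9.69, so y_B = 0.813.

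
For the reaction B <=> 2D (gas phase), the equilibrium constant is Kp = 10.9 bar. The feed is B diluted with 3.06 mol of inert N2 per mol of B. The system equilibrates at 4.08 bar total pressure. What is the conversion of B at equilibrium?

X = 0.802

Basis: 1 mol B initially; let X = conversion of B. Extent ξ = X.
Species balance: n_B = 1 − X; n_D = 2X; n_I = 3.06 (inert).
Summing: n_T = 4.06 + X.
y_i = n_i/n_T, p_i = y_i·P. Kp = p_D^2 / (p_B).
Substituting and setting equal to 10.9 bar gives a polynomial in X; the root in (0,1) is X = 0.802.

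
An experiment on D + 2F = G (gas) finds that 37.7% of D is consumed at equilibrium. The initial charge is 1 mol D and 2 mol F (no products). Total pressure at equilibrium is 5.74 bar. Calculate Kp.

Kp = 0.0597 bar^-2

Let X = conversion of D (basis 1 mol D); extent of reaction ξ = X.
Mole table: n_D = 1 − X; n_F = 2 − 2X; n_G = X.
Total moles n_T = 3 − 2X.
At X = 0.377: n_D = 0.623, n_F = 1.25, n_G = 0.377, n_T = 2.25.
p_i = (n_i/n_T)·P. Kp = p_G / (p_D p_F^2) = 0.0597 bar^-2.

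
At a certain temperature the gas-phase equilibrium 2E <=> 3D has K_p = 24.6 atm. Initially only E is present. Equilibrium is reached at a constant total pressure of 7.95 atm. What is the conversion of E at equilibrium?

X = 0.587

Take 1 mol E as basis and let X be its fractional conversion, so ξ = 0.5X.
At extent ξ: n_E = 1 − X; n_D = 1.5X.
Total moles n_T = 1 + 0.5X.
Mole fractions y_i = n_i/n_T; K_p = p_D^3 / (p_E^2) with p_i = y_i·P.
This yields a degree-3 equation in X; solving on (0,1), X = 0.587.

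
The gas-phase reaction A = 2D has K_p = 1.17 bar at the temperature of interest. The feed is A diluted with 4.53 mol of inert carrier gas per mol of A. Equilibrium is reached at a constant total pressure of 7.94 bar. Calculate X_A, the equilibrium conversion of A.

Take 1 mol A as basis and let X be its fractional conversion, so ξ = X.
Moles: n_A = 1 − X; n_D = 2X; n_I = 4.53 (inert).
Total moles n_T = 5.53 + X.
Mole fractions y_i = n_i/n_T; K_p = p_D^2 / (p_A) with p_i = y_i·P.
Setting this equal to 1.17 bar and taking the physical root (0 < X < 1) gives X = 0.370.

X = 0.370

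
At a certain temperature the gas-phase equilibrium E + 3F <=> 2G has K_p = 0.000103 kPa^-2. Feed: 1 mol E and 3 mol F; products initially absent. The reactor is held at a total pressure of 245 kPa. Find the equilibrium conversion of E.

X = 0.514

Let X = conversion of E (basis 1 mol E); extent of reaction ξ = X.
Species balance: n_E = 1 − X; n_F = 3 − 3X; n_G = 2X.
n_T = Σnᵢ = 4 − 2X.
Mole fractions y_i = n_i/n_T; K_p = p_G^2 / (p_E p_F^3) with p_i = y_i·P.
This yields a degree-4 equation in X; solving on (0,1), X = 0.514.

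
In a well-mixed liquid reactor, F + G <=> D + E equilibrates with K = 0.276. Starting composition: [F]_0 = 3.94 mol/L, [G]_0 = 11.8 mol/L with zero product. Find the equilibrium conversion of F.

X = 0.551

Let X = conversion of F; extent ξ = 3.94·X mol/L.
Concentrations: [F] = 3.94 − 3.94X; [G] = 11.8 − 3.94X; [D] = 3.94X; [E] = 3.94X.
K = [D] [E] / ([F] [G]).
Solving K = 0.276 for X ∈ (0,1): X = 0.551.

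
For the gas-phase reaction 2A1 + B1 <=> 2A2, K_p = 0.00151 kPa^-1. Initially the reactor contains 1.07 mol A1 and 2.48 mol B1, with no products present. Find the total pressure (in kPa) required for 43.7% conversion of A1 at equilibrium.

Basis: 1.07 mol A1 initially; let X = conversion of A1. Extent ξ = 0.535X.
Mole table: n_A1 = 1.07 − 1.07X; n_B1 = 2.48 − 0.535X; n_A2 = 1.07X.
n_T = Σnᵢ = 3.55 − 0.535X.
K_p = p_A2^2 / (p_A1^2 p_B1) with p_i = (n_i/n_T)·P.
At X = 0.437: the mole-fraction product g(X) = Π y_i^ν_i = 0.8895. Since K_p = g(X)·P^{-1}, P = (g/K_p)^(1/1) = (0.8895/0.00151)^(1/1) = 589 kPa.

P = 589 kPa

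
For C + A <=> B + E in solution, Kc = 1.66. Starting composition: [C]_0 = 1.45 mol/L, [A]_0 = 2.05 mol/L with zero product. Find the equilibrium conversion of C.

Let X = conversion of C; extent ξ = 1.45·X mol/L.
Concentrations: [C] = 1.45 − 1.45X; [A] = 2.05 − 1.45X; [B] = 1.45X; [E] = 1.45X.
Kc = [B] [E] / ([C] [A]).
This equals 1.66 at X = 0.657 (the root in 0 < X < 1).

X = 0.657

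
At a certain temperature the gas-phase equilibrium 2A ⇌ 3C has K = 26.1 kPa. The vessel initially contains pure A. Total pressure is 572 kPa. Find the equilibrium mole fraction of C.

y_C = 0.286

Let X = conversion of A (basis 1 mol A); extent of reaction ξ = 0.5X.
At extent ξ: n_A = 1 − X; n_C = 1.5X.
Total moles n_T = 1 + 0.5X.
y_i = n_i/n_T, p_i = y_i·P. K = p_C^3 / (p_A^2).
Substituting and setting equal to 26.1 kPa gives a polynomial in X; the root in (0,1) is X = 0.210.
Then n_C = 0.316, n_T = 1.11, so y_C = 0.286.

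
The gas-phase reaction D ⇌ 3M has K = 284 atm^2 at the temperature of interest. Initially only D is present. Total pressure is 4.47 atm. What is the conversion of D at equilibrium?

Basis: 1 mol D initially; let X = conversion of D. Extent ξ = X.
Species balance: n_D = 1 − X; n_M = 3X.
Total moles n_T = 1 + 2X.
With p_i = (n_i/n_T)P, K = p_M^3 / (p_D).
Setting this equal to 284 atm^2 and taking the physical root (0 < X < 1) gives X = 0.842.

X = 0.842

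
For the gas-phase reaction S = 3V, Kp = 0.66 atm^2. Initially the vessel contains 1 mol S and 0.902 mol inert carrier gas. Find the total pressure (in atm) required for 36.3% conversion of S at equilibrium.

Basis: 1 mol S initially; let X = conversion of S. Extent ξ = X.
Mole table: n_S = 1 − X; n_V = 3X; n_I = 0.902 (inert).
Total moles n_T = 1.9 + 2X.
Kp = p_V^3 / (p_S) with p_i = (n_i/n_T)·P.
At X = 0.363: the mole-fraction product g(X) = Π y_i^ν_i = 0.2936. Since Kp = g(X)·P^{2}, P = (Kp/g)^(1/2) = (0.66/0.2936)^(1/2) = 1.5 atm.

P = 1.5 atm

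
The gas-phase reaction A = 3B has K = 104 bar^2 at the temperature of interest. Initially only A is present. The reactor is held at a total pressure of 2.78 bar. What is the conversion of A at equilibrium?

Let X = conversion of A (basis 1 mol A); extent of reaction ξ = X.
At extent ξ: n_A = 1 − X; n_B = 3X.
n_T = Σnᵢ = 1 + 2X.
With p_i = (n_i/n_T)P, K = p_B^3 / (p_A).
Equating to 104 bar^2 and solving on 0 < X < 1: X = 0.836.

X = 0.836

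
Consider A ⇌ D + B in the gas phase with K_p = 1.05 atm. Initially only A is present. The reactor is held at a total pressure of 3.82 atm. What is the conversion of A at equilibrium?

X = 0.464

Take 1 mol A as basis and let X be its fractional conversion, so ξ = X.
Species balance: n_A = 1 − X; n_D = X; n_B = X.
n_T = Σnᵢ = 1 + X.
y_i = n_i/n_T, p_i = y_i·P. K_p = p_D p_B / (p_A).
This yields a degree-2 equation in X; solving on (0,1), X = 0.464.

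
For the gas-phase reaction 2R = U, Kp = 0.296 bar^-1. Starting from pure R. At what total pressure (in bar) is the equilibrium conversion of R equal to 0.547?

P = 3.27 bar

Let X = conversion of R (basis 1 mol R); extent of reaction ξ = 0.5X.
Species balance: n_R = 1 − X; n_U = 0.5X.
Summing: n_T = 1 − 0.5X.
Kp = p_U / (p_R^2) with p_i = (n_i/n_T)·P.
At X = 0.547: the mole-fraction product g(X) = Π y_i^ν_i = 0.9683. Since Kp = g(X)·P^{-1}, P = (g/Kp)^(1/1) = (0.9683/0.296)^(1/1) = 3.27 bar.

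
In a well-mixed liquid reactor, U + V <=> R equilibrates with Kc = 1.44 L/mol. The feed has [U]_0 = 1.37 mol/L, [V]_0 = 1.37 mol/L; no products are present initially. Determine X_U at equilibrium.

Let X = conversion of U; extent ξ = 1.37·X mol/L.
Concentrations: [U] = 1.37 − 1.37X; [V] = 1.37 − 1.37X; [R] = 1.37X.
Kc = [R] / ([U] [V]).
Setting equal to 1.44 and solving for X on (0,1) gives X = 0.498.

X = 0.498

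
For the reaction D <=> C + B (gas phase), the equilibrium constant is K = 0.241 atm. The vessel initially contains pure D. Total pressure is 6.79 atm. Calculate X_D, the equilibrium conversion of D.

X = 0.185

Take 1 mol D as basis and let X be its fractional conversion, so ξ = X.
Moles: n_D = 1 − X; n_C = X; n_B = X.
Total moles n_T = 1 + X.
y_i = n_i/n_T, p_i = y_i·P. K = p_C p_B / (p_D).
Equating to 0.241 atm and solving on 0 < X < 1: X = 0.185.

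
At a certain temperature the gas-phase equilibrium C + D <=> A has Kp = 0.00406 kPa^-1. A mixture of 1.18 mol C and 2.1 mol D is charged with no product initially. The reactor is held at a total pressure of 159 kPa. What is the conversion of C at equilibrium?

Basis: 1.18 mol C initially; let X = conversion of C. Extent ξ = 1.18X.
Species balance: n_C = 1.18 − 1.18X; n_D = 2.1 − 1.18X; n_A = 1.18X.
Total moles n_T = 3.28 − 1.18X.
With p_i = (n_i/n_T)P, Kp = p_A / (p_C p_D).
Equating to 0.00406 kPa^-1 and solving on 0 < X < 1: X = 0.279.

X = 0.279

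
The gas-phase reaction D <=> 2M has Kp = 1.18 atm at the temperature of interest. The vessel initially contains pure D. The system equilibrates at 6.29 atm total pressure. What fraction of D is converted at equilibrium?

X = 0.212

Basis: 1 mol D initially; let X = conversion of D. Extent ξ = X.
Mole table: n_D = 1 − X; n_M = 2X.
Total moles n_T = 1 + X.
With p_i = (n_i/n_T)P, Kp = p_M^2 / (p_D).
This yields a degree-2 equation in X; solving on (0,1), X = 0.212.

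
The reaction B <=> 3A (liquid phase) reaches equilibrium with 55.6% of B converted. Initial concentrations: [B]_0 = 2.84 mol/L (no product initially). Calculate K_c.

K_c = 84.3 (mol/L)^2

Let X = conversion of B.
Concentrations: [B] = 2.84 − 2.84X; [A] = 8.52X.
At X = 0.556: [B] = 1.26, [A] = 4.74.
K_c = [A]^3 / ([B]) = 84.3 (mol/L)^2.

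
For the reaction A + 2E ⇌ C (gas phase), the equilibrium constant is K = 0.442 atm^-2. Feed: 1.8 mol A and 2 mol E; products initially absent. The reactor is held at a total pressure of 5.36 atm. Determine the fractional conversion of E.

X = 0.729

Let X = conversion of E (basis 2 mol E); extent of reaction ξ = X.
Moles: n_A = 1.8 − X; n_E = 2 − 2X; n_C = X.
n_T = Σnᵢ = 3.8 − 2X.
With p_i = (n_i/n_T)P, K = p_C / (p_A p_E^2).
Setting this equal to 0.442 atm^-2 and taking the physical root (0 < X < 1) gives X = 0.729.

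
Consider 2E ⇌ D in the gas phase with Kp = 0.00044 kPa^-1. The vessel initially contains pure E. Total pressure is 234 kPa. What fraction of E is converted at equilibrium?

X = 0.158

Let X = conversion of E (basis 1 mol E); extent of reaction ξ = 0.5X.
Moles: n_E = 1 − X; n_D = 0.5X.
n_T = Σnᵢ = 1 − 0.5X.
y_i = n_i/n_T, p_i = y_i·P. Kp = p_D / (p_E^2).
Substituting and setting equal to 0.00044 kPa^-1 gives a polynomial in X; the root in (0,1) is X = 0.158.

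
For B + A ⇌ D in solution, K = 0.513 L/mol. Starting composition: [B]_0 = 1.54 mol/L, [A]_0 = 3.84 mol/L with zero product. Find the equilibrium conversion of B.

Let X = conversion of B; extent ξ = 1.54·X mol/L.
Concentrations: [B] = 1.54 − 1.54X; [A] = 3.84 − 1.54X; [D] = 1.54X.
K = [D] / ([B] [A]).
Equating to 0.513 L/mol: the physical root is X = 0.599.

X = 0.599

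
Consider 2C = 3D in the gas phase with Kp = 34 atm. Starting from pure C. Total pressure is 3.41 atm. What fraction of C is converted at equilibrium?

X = 0.704

Basis: 1 mol C initially; let X = conversion of C. Extent ξ = 0.5X.
Mole table: n_C = 1 − X; n_D = 1.5X.
Summing: n_T = 1 + 0.5X.
With p_i = (n_i/n_T)P, Kp = p_D^3 / (p_C^2).
This yields a degree-3 equation in X; solving on (0,1), X = 0.704.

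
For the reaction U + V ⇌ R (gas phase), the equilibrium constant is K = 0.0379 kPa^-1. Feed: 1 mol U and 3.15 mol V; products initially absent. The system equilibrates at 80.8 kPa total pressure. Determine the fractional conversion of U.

Basis: 1 mol U initially; let X = conversion of U. Extent ξ = X.
At extent ξ: n_U = 1 − X; n_V = 3.15 − X; n_R = X.
n_T = Σnᵢ = 4.15 − X.
Mole fractions y_i = n_i/n_T; K = p_R / (p_U p_V) with p_i = y_i·P.
This yields a degree-2 equation in X; solving on (0,1), X = 0.685.

X = 0.685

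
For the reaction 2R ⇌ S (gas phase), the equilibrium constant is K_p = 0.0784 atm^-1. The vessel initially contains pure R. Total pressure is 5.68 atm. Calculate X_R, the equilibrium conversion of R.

X = 0.400

Take 1 mol R as basis and let X be its fractional conversion, so ξ = 0.5X.
Mole table: n_R = 1 − X; n_S = 0.5X.
n_T = Σnᵢ = 1 − 0.5X.
With p_i = (n_i/n_T)P, K_p = p_S / (p_R^2).
This yields a degree-2 equation in X; solving on (0,1), X = 0.400.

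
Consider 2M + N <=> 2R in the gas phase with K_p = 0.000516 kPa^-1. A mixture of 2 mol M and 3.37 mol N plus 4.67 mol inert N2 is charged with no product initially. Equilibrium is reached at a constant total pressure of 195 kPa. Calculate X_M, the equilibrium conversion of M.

Basis: 2 mol M initially; let X = conversion of M. Extent ξ = X.
Species balance: n_M = 2 − 2X; n_N = 3.37 − X; n_R = 2X; n_I = 4.67 (inert).
Total moles n_T = 10 − X.
Mole fractions y_i = n_i/n_T; K_p = p_R^2 / (p_M^2 p_N) with p_i = y_i·P.
This yields a degree-3 equation in X; solving on (0,1), X = 0.153.

X = 0.153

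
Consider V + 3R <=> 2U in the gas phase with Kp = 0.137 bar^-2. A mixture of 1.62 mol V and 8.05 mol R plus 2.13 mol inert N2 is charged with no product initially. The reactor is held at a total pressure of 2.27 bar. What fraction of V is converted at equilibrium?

Basis: 1.62 mol V initially; let X = conversion of V. Extent ξ = 1.62X.
Species balance: n_V = 1.62 − 1.62X; n_R = 8.05 − 4.86X; n_U = 3.24X; n_I = 2.13 (inert).
Total moles n_T = 11.8 − 3.24X.
y_i = n_i/n_T, p_i = y_i·P. Kp = p_U^2 / (p_V p_R^3).
Substituting and setting equal to 0.137 bar^-2 gives a polynomial in X; the root in (0,1) is X = 0.380.

X = 0.380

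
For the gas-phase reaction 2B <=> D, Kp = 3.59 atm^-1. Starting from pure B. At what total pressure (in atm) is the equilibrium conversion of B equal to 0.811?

Let X = conversion of B (basis 1 mol B); extent of reaction ξ = 0.5X.
Mole table: n_B = 1 − X; n_D = 0.5X.
Summing: n_T = 1 − 0.5X.
Kp = p_D / (p_B^2) with p_i = (n_i/n_T)·P.
At X = 0.811: the mole-fraction product g(X) = Π y_i^ν_i = 6.749. Since Kp = g(X)·P^{-1}, P = (g/Kp)^(1/1) = (6.749/3.59)^(1/1) = 1.88 atm.

P = 1.88 atm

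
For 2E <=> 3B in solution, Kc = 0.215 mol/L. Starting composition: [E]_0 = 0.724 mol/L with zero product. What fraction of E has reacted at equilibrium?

X = 0.338

Let X = conversion of E; extent ξ = 0.724X/2 mol/L.
Concentrations: [E] = 0.724 − 0.724X; [B] = 1.09X.
Kc = [B]^3 / ([E]^2).
Solving Kc = 0.215 for X ∈ (0,1): X = 0.338.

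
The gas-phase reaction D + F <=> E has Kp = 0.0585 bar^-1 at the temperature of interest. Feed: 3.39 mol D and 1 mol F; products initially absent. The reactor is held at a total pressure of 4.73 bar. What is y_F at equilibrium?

Take 1 mol F as basis and let X be its fractional conversion, so ξ = X.
At extent ξ: n_D = 3.39 − X; n_F = 1 − X; n_E = X.
Summing: n_T = 4.39 − X.
y_i = n_i/n_T, p_i = y_i·P. Kp = p_E / (p_D p_F).
Equating to 0.0585 bar^-1 and solving on 0 < X < 1: X = 0.174.
Then n_F = 0.826, n_T = 4.22, so y_F = 0.196.

y_F = 0.196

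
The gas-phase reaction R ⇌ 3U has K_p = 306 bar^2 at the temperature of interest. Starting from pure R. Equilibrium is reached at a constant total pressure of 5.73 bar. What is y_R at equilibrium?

Basis: 1 mol R initially; let X = conversion of R. Extent ξ = X.
At extent ξ: n_R = 1 − X; n_U = 3X.
n_T = Σnᵢ = 1 + 2X.
With p_i = (n_i/n_T)P, K_p = p_U^3 / (p_R).
Setting this equal to 306 bar^2 and taking the physical root (0 < X < 1) gives X = 0.787.
Then n_R = 0.213, n_T = 2.57, so y_R = 0.083.

y_R = 0.083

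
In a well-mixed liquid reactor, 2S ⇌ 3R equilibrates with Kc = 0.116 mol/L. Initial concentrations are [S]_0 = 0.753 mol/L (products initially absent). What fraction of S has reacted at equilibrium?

X = 0.286

Let X = conversion of S; extent ξ = 0.753X/2 mol/L.
Concentrations: [S] = 0.753 − 0.753X; [R] = 1.13X.
Kc = [R]^3 / ([S]^2).
Equating to 0.116 mol/L: the physical root is X = 0.286.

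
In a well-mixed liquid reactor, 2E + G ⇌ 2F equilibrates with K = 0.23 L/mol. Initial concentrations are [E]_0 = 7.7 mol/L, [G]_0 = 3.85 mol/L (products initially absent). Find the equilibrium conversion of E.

X = 0.418

Let X = conversion of E; extent ξ = 7.7X/2 mol/L.
Concentrations: [E] = 7.7 − 7.7X; [G] = 3.85 − 3.85X; [F] = 7.7X.
K = [F]^2 / ([E]^2 [G]).
Equating to 0.23 L/mol: the physical root is X = 0.418.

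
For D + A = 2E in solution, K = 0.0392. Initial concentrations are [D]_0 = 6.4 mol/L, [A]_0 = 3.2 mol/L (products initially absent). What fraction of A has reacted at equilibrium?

Let X = conversion of A; extent ξ = 3.2·X mol/L.
Concentrations: [D] = 6.4 − 3.2X; [A] = 3.2 − 3.2X; [E] = 6.4X.
K = [E]^2 / ([D] [A]).
Setting equal to 0.0392 and solving for X on (0,1) gives X = 0.127.

X = 0.127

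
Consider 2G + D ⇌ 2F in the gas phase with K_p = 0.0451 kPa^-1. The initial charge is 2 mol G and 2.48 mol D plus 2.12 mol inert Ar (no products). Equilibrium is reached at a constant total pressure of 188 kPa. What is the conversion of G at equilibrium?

X = 0.619

Let X = conversion of G (basis 2 mol G); extent of reaction ξ = X.
At extent ξ: n_G = 2 − 2X; n_D = 2.48 − X; n_F = 2X; n_I = 2.12 (inert).
Summing: n_T = 6.6 − X.
Mole fractions y_i = n_i/n_T; K_p = p_F^2 / (p_G^2 p_D) with p_i = y_i·P.
This yields a degree-3 equation in X; solving on (0,1), X = 0.619.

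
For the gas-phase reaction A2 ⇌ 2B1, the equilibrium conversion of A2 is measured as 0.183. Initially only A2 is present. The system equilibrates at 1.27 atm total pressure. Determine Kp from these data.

Kp = 0.176 atm

Let X = conversion of A2 (basis 1 mol A2); extent of reaction ξ = X.
At extent ξ: n_A2 = 1 − X; n_B1 = 2X.
n_T = Σnᵢ = 1 + X.
At X = 0.183: n_A2 = 0.817, n_B1 = 0.366, n_T = 1.18.
p_i = (n_i/n_T)·P. Kp = p_B1^2 / (p_A2) = 0.176 atm.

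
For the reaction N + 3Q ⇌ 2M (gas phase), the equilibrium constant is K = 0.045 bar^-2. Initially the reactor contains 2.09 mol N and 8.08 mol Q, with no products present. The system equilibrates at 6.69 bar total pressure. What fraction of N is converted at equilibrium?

Basis: 2.09 mol N initially; let X = conversion of N. Extent ξ = 2.09X.
Moles: n_N = 2.09 − 2.09X; n_Q = 8.08 − 6.27X; n_M = 4.18X.
Total moles n_T = 10.2 − 4.18X.
With p_i = (n_i/n_T)P, K = p_M^2 / (p_N p_Q^3).
Equating to 0.045 bar^-2 and solving on 0 < X < 1: X = 0.487.

X = 0.487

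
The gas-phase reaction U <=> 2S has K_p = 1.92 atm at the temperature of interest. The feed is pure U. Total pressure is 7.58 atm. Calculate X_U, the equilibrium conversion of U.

Take 1 mol U as basis and let X be its fractional conversion, so ξ = X.
At extent ξ: n_U = 1 − X; n_S = 2X.
n_T = Σnᵢ = 1 + X.
y_i = n_i/n_T, p_i = y_i·P. K_p = p_S^2 / (p_U).
Equating to 1.92 atm and solving on 0 < X < 1: X = 0.244.

X = 0.244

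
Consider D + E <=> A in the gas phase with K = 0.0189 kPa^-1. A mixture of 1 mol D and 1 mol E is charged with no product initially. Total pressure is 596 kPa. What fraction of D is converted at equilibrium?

X = 0.714

Take 1 mol D as basis and let X be its fractional conversion, so ξ = X.
Moles: n_D = 1 − X; n_E = 1 − X; n_A = X.
Summing: n_T = 2 − X.
With p_i = (n_i/n_T)P, K = p_A / (p_D p_E).
Setting this equal to 0.0189 kPa^-1 and taking the physical root (0 < X < 1) gives X = 0.714.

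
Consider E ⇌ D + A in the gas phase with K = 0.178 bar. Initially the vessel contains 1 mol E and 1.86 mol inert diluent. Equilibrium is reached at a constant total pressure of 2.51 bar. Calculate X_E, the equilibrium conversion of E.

X = 0.378

Take 1 mol E as basis and let X be its fractional conversion, so ξ = X.
Species balance: n_E = 1 − X; n_D = X; n_A = X; n_I = 1.86 (inert).
Total moles n_T = 2.86 + X.
With p_i = (n_i/n_T)P, K = p_D p_A / (p_E).
This yields a degree-2 equation in X; solving on (0,1), X = 0.378.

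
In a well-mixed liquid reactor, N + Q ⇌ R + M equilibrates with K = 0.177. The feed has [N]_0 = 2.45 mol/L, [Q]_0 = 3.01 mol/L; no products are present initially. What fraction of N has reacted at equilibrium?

X = 0.328

Let X = conversion of N; extent ξ = 2.45·X mol/L.
Concentrations: [N] = 2.45 − 2.45X; [Q] = 3.01 − 2.45X; [R] = 2.45X; [M] = 2.45X.
K = [R] [M] / ([N] [Q]).
Solving K = 0.177 for X ∈ (0,1): X = 0.328.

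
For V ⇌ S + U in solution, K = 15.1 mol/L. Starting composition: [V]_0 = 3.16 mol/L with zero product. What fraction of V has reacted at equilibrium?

X = 0.849

Let X = conversion of V; extent ξ = 3.16·X mol/L.
Concentrations: [V] = 3.16 − 3.16X; [S] = 3.16X; [U] = 3.16X.
K = [S] [U] / ([V]).
Equating to 15.1 mol/L: the physical root is X = 0.849.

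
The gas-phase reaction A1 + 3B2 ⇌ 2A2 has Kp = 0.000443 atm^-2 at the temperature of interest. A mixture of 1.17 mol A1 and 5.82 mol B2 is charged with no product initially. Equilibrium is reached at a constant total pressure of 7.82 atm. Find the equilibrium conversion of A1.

X = 0.132

Let X = conversion of A1 (basis 1.17 mol A1); extent of reaction ξ = 1.17X.
At extent ξ: n_A1 = 1.17 − 1.17X; n_B2 = 5.82 − 3.51X; n_A2 = 2.34X.
Summing: n_T = 6.99 − 2.34X.
With p_i = (n_i/n_T)P, Kp = p_A2^2 / (p_A1 p_B2^3).
Substituting and setting equal to 0.000443 atm^-2 gives a polynomial in X; the root in (0,1) is X = 0.132.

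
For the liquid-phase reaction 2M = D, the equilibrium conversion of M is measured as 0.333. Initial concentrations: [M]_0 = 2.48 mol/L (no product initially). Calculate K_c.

Let X = conversion of M.
Concentrations: [M] = 2.48 − 2.48X; [D] = 1.24X.
At X = 0.333: [M] = 1.65, [D] = 0.413.
K_c = [D] / ([M]^2) = 0.151 L/mol.

K_c = 0.151 L/mol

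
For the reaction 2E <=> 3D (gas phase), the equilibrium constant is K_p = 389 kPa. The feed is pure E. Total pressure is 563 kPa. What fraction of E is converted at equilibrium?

Basis: 1 mol E initially; let X = conversion of E. Extent ξ = 0.5X.
At extent ξ: n_E = 1 − X; n_D = 1.5X.
Summing: n_T = 1 + 0.5X.
Mole fractions y_i = n_i/n_T; K_p = p_D^3 / (p_E^2) with p_i = y_i·P.
Setting this equal to 389 kPa and taking the physical root (0 < X < 1) gives X = 0.432.

X = 0.432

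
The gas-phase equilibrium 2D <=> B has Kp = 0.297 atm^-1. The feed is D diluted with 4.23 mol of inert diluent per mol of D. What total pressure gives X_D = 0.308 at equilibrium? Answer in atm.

Let X = conversion of D (basis 1 mol D); extent of reaction ξ = 0.5X.
At extent ξ: n_D = 1 − X; n_B = 0.5X; n_I = 4.23 (inert).
Total moles n_T = 5.23 − 0.5X.
Kp = p_B / (p_D^2) with p_i = (n_i/n_T)·P.
At X = 0.308: the mole-fraction product g(X) = Π y_i^ν_i = 1.632. Since Kp = g(X)·P^{-1}, P = (g/Kp)^(1/1) = (1.632/0.297)^(1/1) = 5.5 atm.

P = 5.5 atm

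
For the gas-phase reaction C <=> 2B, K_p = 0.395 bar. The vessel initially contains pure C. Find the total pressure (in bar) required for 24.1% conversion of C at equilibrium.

Basis: 1 mol C initially; let X = conversion of C. Extent ξ = X.
At extent ξ: n_C = 1 − X; n_B = 2X.
Total moles n_T = 1 + X.
K_p = p_B^2 / (p_C) with p_i = (n_i/n_T)·P.
At X = 0.241: the mole-fraction product g(X) = Π y_i^ν_i = 0.2466. Since K_p = g(X)·P^{1}, P = (K_p/g)^(1/1) = (0.395/0.2466)^(1/1) = 1.6 bar.

P = 1.6 bar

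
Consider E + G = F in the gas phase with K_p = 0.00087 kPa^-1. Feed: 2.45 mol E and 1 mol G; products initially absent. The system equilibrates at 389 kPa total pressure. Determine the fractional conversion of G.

Basis: 1 mol G initially; let X = conversion of G. Extent ξ = X.
Species balance: n_E = 2.45 − X; n_G = 1 − X; n_F = X.
n_T = Σnᵢ = 3.45 − X.
y_i = n_i/n_T, p_i = y_i·P. K_p = p_F / (p_E p_G).
Equating to 0.00087 kPa^-1 and solving on 0 < X < 1: X = 0.190.

X = 0.190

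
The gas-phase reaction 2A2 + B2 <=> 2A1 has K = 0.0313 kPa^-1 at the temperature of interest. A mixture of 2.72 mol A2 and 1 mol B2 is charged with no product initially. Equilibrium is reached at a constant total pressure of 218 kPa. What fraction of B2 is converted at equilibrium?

X = 0.641

Take 1 mol B2 as basis and let X be its fractional conversion, so ξ = X.
Moles: n_A2 = 2.72 − 2X; n_B2 = 1 − X; n_A1 = 2X.
Summing: n_T = 3.72 − X.
With p_i = (n_i/n_T)P, K = p_A1^2 / (p_A2^2 p_B2).
Equating to 0.0313 kPa^-1 and solving on 0 < X < 1: X = 0.641.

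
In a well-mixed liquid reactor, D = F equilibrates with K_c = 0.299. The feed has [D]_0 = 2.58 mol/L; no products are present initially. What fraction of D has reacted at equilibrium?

Let X = conversion of D; extent ξ = 2.58·X mol/L.
Concentrations: [D] = 2.58 − 2.58X; [F] = 2.58X.
K_c = [F] / ([D]).
Setting equal to 0.299 and solving for X on (0,1) gives X = 0.230.

X = 0.230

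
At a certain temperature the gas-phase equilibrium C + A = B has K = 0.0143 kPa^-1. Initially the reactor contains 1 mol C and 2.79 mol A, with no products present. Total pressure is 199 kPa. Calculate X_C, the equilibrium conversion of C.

X = 0.659

Take 1 mol C as basis and let X be its fractional conversion, so ξ = X.
At extent ξ: n_C = 1 − X; n_A = 2.79 − X; n_B = X.
n_T = Σnᵢ = 3.79 − X.
Mole fractions y_i = n_i/n_T; K = p_B / (p_C p_A) with p_i = y_i·P.
This yields a degree-2 equation in X; solving on (0,1), X = 0.659.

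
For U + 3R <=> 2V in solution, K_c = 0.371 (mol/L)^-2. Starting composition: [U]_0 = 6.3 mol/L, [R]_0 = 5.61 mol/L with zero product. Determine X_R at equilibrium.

X = 0.719

Let X = conversion of R; extent ξ = 5.61X/3 mol/L.
Concentrations: [U] = 6.3 − 1.87X; [R] = 5.61 − 5.61X; [V] = 3.74X.
K_c = [V]^2 / ([U] [R]^3).
This equals 0.371 at X = 0.719 (the root in 0 < X < 1).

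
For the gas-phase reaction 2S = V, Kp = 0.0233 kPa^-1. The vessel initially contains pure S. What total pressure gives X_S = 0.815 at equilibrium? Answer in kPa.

P = 303 kPa

Let X = conversion of S (basis 1 mol S); extent of reaction ξ = 0.5X.
Moles: n_S = 1 − X; n_V = 0.5X.
n_T = Σnᵢ = 1 − 0.5X.
Kp = p_V / (p_S^2) with p_i = (n_i/n_T)·P.
At X = 0.815: the mole-fraction product g(X) = Π y_i^ν_i = 7.055. Since Kp = g(X)·P^{-1}, P = (g/Kp)^(1/1) = (7.055/0.0233)^(1/1) = 303 kPa.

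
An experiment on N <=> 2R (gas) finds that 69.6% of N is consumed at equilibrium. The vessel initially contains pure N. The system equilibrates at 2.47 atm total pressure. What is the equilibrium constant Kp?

Kp = 9.28 atm

Basis: 1 mol N initially; let X = conversion of N. Extent ξ = X.
Mole table: n_N = 1 − X; n_R = 2X.
n_T = Σnᵢ = 1 + X.
At X = 0.696: n_N = 0.304, n_R = 1.39, n_T = 1.7.
p_i = (n_i/n_T)·P. Kp = p_R^2 / (p_N) = 9.28 atm.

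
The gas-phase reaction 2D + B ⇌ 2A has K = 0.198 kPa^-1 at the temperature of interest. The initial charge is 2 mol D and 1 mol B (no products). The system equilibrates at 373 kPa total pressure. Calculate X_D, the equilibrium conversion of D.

X = 0.743

Let X = conversion of D (basis 2 mol D); extent of reaction ξ = X.
At extent ξ: n_D = 2 − 2X; n_B = 1 − X; n_A = 2X.
n_T = Σnᵢ = 3 − X.
With p_i = (n_i/n_T)P, K = p_A^2 / (p_D^2 p_B).
This yields a degree-3 equation in X; solving on (0,1), X = 0.743.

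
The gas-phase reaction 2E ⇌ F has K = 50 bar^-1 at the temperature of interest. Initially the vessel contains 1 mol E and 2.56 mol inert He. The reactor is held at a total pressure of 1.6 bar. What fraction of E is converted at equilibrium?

X = 0.870

Let X = conversion of E (basis 1 mol E); extent of reaction ξ = 0.5X.
Moles: n_E = 1 − X; n_F = 0.5X; n_I = 2.56 (inert).
n_T = Σnᵢ = 3.56 − 0.5X.
Mole fractions y_i = n_i/n_T; K = p_F / (p_E^2) with p_i = y_i·P.
This yields a degree-2 equation in X; solving on (0,1), X = 0.870.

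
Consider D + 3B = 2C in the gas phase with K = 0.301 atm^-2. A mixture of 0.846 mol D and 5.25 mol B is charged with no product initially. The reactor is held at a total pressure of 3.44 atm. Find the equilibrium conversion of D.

X = 0.715

Basis: 0.846 mol D initially; let X = conversion of D. Extent ξ = 0.846X.
At extent ξ: n_D = 0.846 − 0.846X; n_B = 5.25 − 2.54X; n_C = 1.69X.
n_T = Σnᵢ = 6.1 − 1.69X.
With p_i = (n_i/n_T)P, K = p_C^2 / (p_D p_B^3).
This yields a degree-4 equation in X; solving on (0,1), X = 0.715.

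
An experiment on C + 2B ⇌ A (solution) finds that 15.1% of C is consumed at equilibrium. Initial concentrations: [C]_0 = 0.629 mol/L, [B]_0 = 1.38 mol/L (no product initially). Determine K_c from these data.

K_c = 0.126 (mol/L)^-2

Let X = conversion of C.
Concentrations: [C] = 0.629 − 0.629X; [B] = 1.38 − 1.26X; [A] = 0.629X.
At X = 0.151: [C] = 0.534, [B] = 1.19, [A] = 0.095.
K_c = [A] / ([C] [B]^2) = 0.126 (mol/L)^-2.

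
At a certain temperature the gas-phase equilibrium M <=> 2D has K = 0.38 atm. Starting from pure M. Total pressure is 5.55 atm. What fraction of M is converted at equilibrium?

Basis: 1 mol M initially; let X = conversion of M. Extent ξ = X.
Species balance: n_M = 1 − X; n_D = 2X.
Summing: n_T = 1 + X.
Mole fractions y_i = n_i/n_T; K = p_D^2 / (p_M) with p_i = y_i·P.
This yields a degree-2 equation in X; solving on (0,1), X = 0.130.

X = 0.130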